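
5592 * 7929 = 44338968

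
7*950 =6650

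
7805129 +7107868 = 14912997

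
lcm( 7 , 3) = 21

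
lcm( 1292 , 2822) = 107236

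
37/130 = 37/130 = 0.28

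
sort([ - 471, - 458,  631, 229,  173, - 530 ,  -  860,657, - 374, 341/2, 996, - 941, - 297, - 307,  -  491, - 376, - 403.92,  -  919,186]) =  [-941, - 919, - 860, - 530, - 491, - 471, - 458 , - 403.92, - 376, - 374, - 307, - 297 , 341/2,173,186, 229, 631, 657,996 ]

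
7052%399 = 269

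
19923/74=19923/74 = 269.23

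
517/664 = 517/664 = 0.78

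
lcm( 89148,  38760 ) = 891480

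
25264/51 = 495+19/51 = 495.37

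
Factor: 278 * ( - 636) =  - 176808 = - 2^3*3^1*53^1*139^1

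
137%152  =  137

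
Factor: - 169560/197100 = -314/365  =  -  2^1*5^(-1 )*73^(  -  1)*157^1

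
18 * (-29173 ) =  - 525114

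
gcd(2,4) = 2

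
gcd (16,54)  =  2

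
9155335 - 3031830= 6123505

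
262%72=46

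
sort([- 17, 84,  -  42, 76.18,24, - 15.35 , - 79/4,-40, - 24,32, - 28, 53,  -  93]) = [ - 93, - 42,  -  40, - 28, - 24, - 79/4,  -  17,  -  15.35,24, 32,53, 76.18,84 ] 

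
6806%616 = 30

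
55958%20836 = 14286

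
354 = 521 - 167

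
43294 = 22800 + 20494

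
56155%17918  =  2401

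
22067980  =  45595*484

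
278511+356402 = 634913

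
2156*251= 541156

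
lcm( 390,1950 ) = 1950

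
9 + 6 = 15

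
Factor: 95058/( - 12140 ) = -2^(-1)*3^2*5^(-1 )*607^(  -  1 )*5281^1=- 47529/6070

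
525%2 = 1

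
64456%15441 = 2692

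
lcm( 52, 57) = 2964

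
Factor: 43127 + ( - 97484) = - 54357 = - 3^1*18119^1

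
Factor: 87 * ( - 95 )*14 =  - 115710=- 2^1*3^1 * 5^1*7^1*19^1* 29^1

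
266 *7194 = 1913604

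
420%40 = 20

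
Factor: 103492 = 2^2*25873^1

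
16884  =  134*126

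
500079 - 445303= 54776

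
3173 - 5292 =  - 2119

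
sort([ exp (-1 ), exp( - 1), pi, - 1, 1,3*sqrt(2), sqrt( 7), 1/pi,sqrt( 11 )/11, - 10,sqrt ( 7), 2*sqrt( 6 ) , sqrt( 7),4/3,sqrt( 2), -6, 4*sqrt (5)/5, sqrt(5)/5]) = [ - 10,- 6,  -  1, sqrt( 11)/11, 1/pi , exp( - 1),exp( - 1),sqrt(5 )/5, 1 , 4/3, sqrt (2 ), 4*sqrt (5)/5, sqrt( 7), sqrt( 7), sqrt(7), pi, 3*sqrt(2),2*sqrt( 6) ] 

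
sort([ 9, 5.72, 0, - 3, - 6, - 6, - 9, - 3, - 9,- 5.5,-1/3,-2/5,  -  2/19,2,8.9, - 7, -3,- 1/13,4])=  [ - 9, - 9, - 7, - 6, - 6, - 5.5,  -  3, -3,-3, -2/5 , - 1/3, - 2/19,-1/13, 0,2,  4 , 5.72, 8.9,9 ] 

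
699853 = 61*11473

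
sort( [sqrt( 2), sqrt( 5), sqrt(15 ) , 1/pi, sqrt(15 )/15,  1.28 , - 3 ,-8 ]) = [  -  8, - 3,  sqrt(15) /15,1/pi,1.28,sqrt( 2 ) , sqrt(5),sqrt( 15) ] 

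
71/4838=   71/4838 =0.01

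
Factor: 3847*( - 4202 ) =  - 2^1*11^1 * 191^1*3847^1 = - 16165094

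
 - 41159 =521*( - 79)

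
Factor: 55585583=19^1*347^1*8431^1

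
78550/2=39275 = 39275.00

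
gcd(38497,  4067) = 1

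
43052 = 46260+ - 3208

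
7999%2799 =2401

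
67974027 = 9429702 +58544325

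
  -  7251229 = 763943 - 8015172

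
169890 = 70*2427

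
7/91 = 1/13=0.08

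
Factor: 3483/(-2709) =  - 9/7 = -3^2*7^(  -  1) 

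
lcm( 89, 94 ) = 8366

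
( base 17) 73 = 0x7a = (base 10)122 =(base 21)5h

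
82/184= 41/92 = 0.45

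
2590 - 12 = 2578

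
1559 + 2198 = 3757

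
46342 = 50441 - 4099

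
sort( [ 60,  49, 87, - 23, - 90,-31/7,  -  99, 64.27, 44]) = [  -  99, - 90, - 23 , - 31/7,44,  49, 60, 64.27,87 ] 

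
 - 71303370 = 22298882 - 93602252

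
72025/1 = 72025 = 72025.00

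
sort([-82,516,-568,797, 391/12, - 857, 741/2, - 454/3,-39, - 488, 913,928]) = [ - 857, - 568, - 488, - 454/3, - 82, - 39, 391/12, 741/2, 516,  797, 913, 928]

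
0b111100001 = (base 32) F1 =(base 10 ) 481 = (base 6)2121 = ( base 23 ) kl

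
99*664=65736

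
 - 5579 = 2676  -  8255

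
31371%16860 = 14511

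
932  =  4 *233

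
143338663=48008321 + 95330342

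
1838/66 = 919/33 = 27.85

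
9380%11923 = 9380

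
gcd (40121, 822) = 1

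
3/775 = 3/775  =  0.00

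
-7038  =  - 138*51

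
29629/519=57 + 46/519 = 57.09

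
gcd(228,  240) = 12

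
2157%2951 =2157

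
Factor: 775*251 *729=3^6*5^2*31^1*251^1 = 141808725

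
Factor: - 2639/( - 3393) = 7/9  =  3^ ( - 2 ) *7^1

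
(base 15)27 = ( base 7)52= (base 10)37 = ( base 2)100101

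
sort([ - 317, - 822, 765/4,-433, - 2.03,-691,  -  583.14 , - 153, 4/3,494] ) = [ - 822, - 691, - 583.14,-433, - 317,-153, - 2.03,4/3,765/4, 494 ] 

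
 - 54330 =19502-73832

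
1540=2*770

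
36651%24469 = 12182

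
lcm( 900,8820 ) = 44100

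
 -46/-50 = 23/25   =  0.92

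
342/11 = 342/11 = 31.09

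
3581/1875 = 1+ 1706/1875 = 1.91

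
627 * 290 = 181830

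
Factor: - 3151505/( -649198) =2^ ( - 1)*5^1*7^1 * 11^(-1 )*23^(-1)*127^1*709^1 * 1283^( - 1)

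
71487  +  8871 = 80358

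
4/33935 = 4/33935 = 0.00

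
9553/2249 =4 + 557/2249 = 4.25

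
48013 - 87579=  - 39566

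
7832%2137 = 1421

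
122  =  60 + 62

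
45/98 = 45/98 = 0.46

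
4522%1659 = 1204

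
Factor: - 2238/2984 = - 3/4  =  - 2^( - 2 )*3^1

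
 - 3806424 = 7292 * (- 522)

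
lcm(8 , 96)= 96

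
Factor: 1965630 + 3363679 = 5329309 = 53^1*193^1*521^1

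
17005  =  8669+8336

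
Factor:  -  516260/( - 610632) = 2^( - 1 )*3^(  -  3)*5^1*11^(  -  1)*83^1*257^ ( - 1)*311^1=129065/152658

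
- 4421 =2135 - 6556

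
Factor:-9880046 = -2^1*11^1*449093^1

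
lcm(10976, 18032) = 252448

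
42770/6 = 7128  +  1/3 = 7128.33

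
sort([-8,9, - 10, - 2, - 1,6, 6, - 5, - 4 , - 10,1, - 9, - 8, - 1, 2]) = [ - 10, - 10,-9, - 8, - 8 ,-5,-4, - 2, - 1, - 1 , 1, 2 , 6, 6 , 9] 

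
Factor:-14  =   - 2^1*7^1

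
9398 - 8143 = 1255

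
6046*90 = 544140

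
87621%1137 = 72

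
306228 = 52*5889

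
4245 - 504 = 3741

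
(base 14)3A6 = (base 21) 1dk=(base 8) 1336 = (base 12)512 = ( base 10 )734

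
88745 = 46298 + 42447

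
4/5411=4/5411 = 0.00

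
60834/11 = 60834/11  =  5530.36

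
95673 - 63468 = 32205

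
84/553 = 12/79  =  0.15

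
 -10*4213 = -42130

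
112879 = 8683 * 13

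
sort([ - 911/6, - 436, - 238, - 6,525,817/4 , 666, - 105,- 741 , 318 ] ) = [ - 741 , - 436,-238, - 911/6, - 105, - 6, 817/4,318, 525, 666 ]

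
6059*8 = 48472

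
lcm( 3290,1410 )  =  9870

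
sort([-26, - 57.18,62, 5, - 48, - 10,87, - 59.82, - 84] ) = [ - 84,-59.82, - 57.18, - 48,  -  26, - 10,5, 62,87 ]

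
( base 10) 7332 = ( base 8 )16244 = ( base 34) 6bm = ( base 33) 6o6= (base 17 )1865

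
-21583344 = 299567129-321150473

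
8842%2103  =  430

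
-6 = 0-6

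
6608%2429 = 1750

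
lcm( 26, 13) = 26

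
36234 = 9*4026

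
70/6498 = 35/3249 = 0.01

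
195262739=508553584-313290845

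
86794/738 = 117  +  224/369 = 117.61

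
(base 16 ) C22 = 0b110000100010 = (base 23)5k1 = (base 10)3106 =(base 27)471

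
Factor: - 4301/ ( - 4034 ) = 2^( - 1)*11^1*17^1*23^1 * 2017^ (  -  1 )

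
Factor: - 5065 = -5^1*1013^1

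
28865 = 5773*5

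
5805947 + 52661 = 5858608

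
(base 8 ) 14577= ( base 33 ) 5wq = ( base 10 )6527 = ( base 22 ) daf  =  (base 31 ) 6oh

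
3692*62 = 228904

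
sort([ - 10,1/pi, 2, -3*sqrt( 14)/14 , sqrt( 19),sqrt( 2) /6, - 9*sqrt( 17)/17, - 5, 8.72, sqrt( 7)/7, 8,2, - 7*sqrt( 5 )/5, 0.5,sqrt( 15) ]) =[  -  10, - 5, - 7*sqrt( 5)/5, - 9*sqrt(17)/17, - 3*sqrt( 14)/14,sqrt(2)/6, 1/pi, sqrt( 7)/7, 0.5, 2,2, sqrt( 15 ), sqrt( 19 ), 8, 8.72 ] 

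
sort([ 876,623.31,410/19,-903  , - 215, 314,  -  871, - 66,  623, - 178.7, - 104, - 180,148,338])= [ - 903, - 871, - 215, - 180, - 178.7,  -  104 ,-66,410/19,148,314 , 338,623, 623.31,  876]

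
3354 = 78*43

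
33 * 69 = 2277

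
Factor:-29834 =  - 2^1 * 7^1* 2131^1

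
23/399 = 23/399 = 0.06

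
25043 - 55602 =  - 30559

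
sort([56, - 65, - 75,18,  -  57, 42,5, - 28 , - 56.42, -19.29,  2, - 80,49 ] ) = [ - 80, - 75 , - 65,-57, - 56.42, - 28, - 19.29,2,5,18, 42, 49, 56 ] 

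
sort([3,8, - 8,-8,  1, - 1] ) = [- 8, - 8, - 1,1,  3,8]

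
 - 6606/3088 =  - 3303/1544  =  -2.14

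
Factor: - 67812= - 2^2 * 3^1*5651^1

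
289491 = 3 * 96497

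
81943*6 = 491658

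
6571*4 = 26284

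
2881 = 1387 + 1494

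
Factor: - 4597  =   - 4597^1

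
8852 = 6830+2022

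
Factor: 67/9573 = 3^( -1 ) * 67^1*3191^ (-1 )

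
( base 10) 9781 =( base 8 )23065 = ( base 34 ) 8fn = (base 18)1C37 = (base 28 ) cd9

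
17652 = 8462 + 9190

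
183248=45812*4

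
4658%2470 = 2188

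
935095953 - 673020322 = 262075631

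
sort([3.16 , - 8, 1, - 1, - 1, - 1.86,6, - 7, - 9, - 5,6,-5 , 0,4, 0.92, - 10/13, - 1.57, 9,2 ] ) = [-9, - 8, - 7, - 5, - 5,-1.86,  -  1.57, - 1, - 1, - 10/13, 0, 0.92,1,2,3.16 , 4,6 , 6,  9]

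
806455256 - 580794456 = 225660800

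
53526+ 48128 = 101654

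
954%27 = 9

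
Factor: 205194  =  2^1*3^1 * 11^1*3109^1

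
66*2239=147774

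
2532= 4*633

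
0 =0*524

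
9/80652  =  3/26884 = 0.00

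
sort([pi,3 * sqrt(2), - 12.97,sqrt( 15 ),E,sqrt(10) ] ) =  [ - 12.97,E, pi,sqrt( 10),sqrt( 15), 3 * sqrt( 2 )]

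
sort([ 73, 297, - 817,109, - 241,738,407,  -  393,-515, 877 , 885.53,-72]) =[  -  817, - 515, - 393,-241,-72,73, 109,297 , 407, 738, 877, 885.53]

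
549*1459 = 800991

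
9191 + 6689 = 15880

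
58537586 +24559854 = 83097440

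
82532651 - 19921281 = 62611370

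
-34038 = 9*( - 3782 )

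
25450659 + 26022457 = 51473116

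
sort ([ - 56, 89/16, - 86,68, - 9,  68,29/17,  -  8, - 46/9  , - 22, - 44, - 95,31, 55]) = [ - 95, - 86,  -  56, - 44, - 22,-9,-8, - 46/9, 29/17,  89/16,  31, 55, 68, 68 ]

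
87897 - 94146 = -6249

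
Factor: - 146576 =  - 2^4*9161^1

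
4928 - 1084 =3844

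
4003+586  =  4589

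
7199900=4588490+2611410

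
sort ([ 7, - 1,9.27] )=[-1,7,9.27]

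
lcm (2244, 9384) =103224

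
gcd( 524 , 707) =1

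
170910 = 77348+93562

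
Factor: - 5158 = -2^1*2579^1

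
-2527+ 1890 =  - 637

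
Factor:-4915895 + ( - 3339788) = -223^1*37021^1 = - 8255683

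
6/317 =6/317 =0.02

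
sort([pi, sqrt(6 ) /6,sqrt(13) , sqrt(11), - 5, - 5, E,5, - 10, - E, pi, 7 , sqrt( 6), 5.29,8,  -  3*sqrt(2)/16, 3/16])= [  -  10,- 5, - 5,  -  E, - 3*sqrt(2)/16, 3/16, sqrt(6)/6 , sqrt( 6 ),E, pi, pi, sqrt( 11), sqrt(13 ), 5, 5.29,7, 8] 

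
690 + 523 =1213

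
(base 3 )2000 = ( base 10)54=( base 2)110110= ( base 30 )1O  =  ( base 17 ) 33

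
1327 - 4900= - 3573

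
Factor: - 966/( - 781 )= 2^1*3^1*7^1 * 11^( - 1)*23^1* 71^(  -  1)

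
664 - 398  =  266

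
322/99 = 322/99   =  3.25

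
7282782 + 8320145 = 15602927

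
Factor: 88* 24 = 2^6*3^1  *11^1= 2112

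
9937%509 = 266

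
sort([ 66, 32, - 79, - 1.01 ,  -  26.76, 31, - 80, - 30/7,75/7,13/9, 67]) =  [-80, - 79, - 26.76, - 30/7,-1.01,13/9,75/7, 31,32, 66,67]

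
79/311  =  79/311= 0.25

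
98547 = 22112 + 76435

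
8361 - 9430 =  - 1069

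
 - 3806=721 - 4527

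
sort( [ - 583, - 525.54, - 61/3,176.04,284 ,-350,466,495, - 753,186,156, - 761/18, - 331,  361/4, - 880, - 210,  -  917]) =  [ - 917,-880,-753,-583,  -  525.54, - 350, - 331,- 210, - 761/18, - 61/3,361/4,156,176.04,186,284,466,495]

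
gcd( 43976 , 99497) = 1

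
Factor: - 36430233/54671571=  - 12143411/18223857= - 3^( - 2)*7^1*821^1*2113^1*2024873^( - 1) 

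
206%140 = 66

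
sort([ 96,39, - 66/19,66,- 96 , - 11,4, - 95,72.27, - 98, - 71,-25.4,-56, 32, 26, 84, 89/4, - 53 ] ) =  [ - 98, - 96, - 95,-71, -56,  -  53,  -  25.4,-11, - 66/19,4,89/4,26, 32,39, 66,72.27, 84,96]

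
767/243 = 767/243 = 3.16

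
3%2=1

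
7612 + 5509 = 13121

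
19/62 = 19/62 = 0.31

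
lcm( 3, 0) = 0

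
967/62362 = 967/62362 = 0.02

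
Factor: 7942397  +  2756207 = 10698604= 2^2 *7^1 * 137^1* 2789^1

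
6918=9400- 2482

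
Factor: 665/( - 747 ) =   -  3^( - 2 )*5^1*7^1*19^1*83^( -1) 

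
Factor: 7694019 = 3^2*29^1 *41^1*719^1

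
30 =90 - 60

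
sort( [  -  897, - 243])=[-897, - 243]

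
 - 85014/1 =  - 85014 = - 85014.00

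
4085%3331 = 754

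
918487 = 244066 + 674421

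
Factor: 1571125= 5^3 * 12569^1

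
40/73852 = 10/18463 = 0.00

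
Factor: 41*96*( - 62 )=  - 244032 = -2^6*3^1*31^1*41^1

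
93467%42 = 17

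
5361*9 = 48249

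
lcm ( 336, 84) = 336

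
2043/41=49 + 34/41 = 49.83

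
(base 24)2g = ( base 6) 144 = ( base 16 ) 40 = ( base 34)1u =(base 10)64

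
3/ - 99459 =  - 1+33152/33153  =  - 0.00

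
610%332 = 278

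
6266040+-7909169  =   - 1643129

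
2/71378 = 1/35689 = 0.00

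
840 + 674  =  1514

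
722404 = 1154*626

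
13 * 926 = 12038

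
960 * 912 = 875520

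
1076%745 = 331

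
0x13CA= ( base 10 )5066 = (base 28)6CQ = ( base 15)177B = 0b1001111001010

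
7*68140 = 476980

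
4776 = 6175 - 1399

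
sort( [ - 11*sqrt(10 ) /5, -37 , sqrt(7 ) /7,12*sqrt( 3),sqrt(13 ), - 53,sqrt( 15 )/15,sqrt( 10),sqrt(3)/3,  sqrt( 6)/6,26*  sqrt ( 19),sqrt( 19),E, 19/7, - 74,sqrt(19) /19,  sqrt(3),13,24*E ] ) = [ - 74,-53, - 37,  -  11 * sqrt( 10)/5,sqrt(19 ) /19,sqrt( 15) /15,sqrt( 7)/7,sqrt(6) /6, sqrt(3)/3 , sqrt(3 ), 19/7, E, sqrt(10), sqrt(13), sqrt(19),13,12 * sqrt(3) , 24*E,26*sqrt(19)]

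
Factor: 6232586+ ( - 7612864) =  - 2^1*690139^1= - 1380278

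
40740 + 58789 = 99529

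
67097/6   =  11182  +  5/6 = 11182.83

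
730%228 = 46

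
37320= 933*40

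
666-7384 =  - 6718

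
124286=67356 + 56930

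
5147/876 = 5147/876 = 5.88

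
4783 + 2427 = 7210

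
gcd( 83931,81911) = 101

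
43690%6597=4108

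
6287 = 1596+4691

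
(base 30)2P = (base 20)45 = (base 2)1010101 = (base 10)85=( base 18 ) 4d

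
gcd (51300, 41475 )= 75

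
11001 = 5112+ 5889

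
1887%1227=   660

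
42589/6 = 42589/6 = 7098.17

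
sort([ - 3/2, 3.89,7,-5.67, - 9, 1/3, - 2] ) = [ - 9,-5.67, - 2, - 3/2, 1/3 , 3.89,7 ] 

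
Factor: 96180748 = 2^2*3041^1*7907^1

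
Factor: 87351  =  3^1 * 11^1*2647^1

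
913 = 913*1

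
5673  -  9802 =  - 4129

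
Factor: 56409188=2^2* 11^1* 223^1 * 5749^1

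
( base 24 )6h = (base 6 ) 425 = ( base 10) 161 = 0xA1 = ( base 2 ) 10100001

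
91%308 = 91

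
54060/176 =307+7/44=307.16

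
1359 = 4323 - 2964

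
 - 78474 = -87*902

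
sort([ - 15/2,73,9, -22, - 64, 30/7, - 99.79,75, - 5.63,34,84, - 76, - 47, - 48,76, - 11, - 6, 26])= [ - 99.79 ,  -  76, - 64, - 48, - 47, - 22, - 11,-15/2, - 6, - 5.63,30/7,9,26,34,73, 75,  76,84]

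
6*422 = 2532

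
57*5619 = 320283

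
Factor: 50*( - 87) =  -2^1*3^1*5^2 * 29^1 =- 4350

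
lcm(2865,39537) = 197685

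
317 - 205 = 112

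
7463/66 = 113 + 5/66 = 113.08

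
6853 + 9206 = 16059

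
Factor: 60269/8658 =2^( - 1 )* 3^ ( - 2 )*11^1*13^( - 1 )*37^(-1 )*5479^1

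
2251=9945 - 7694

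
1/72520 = 1/72520 = 0.00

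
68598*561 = 38483478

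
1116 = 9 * 124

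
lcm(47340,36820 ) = 331380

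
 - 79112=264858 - 343970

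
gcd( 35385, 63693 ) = 7077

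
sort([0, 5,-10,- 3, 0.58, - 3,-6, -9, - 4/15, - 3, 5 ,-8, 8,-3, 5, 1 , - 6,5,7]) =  [ - 10,-9, - 8, -6,-6, - 3,-3,-3,-3,-4/15,0,  0.58,1, 5 , 5, 5, 5 , 7, 8]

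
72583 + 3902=76485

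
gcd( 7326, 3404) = 74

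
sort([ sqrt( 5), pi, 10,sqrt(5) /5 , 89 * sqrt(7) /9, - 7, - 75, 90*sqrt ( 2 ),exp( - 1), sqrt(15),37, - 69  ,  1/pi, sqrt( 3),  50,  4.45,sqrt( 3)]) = [ - 75, - 69, - 7,1/pi,exp( - 1) , sqrt(5) /5, sqrt( 3),sqrt(3 ), sqrt(5) , pi, sqrt(15), 4.45, 10,89 * sqrt(7) /9,37, 50,90*sqrt( 2 ) ]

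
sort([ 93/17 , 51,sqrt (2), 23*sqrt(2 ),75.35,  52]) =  [sqrt( 2 ),93/17 , 23*sqrt( 2 ), 51, 52,75.35 ] 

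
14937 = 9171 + 5766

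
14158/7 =2022 + 4/7 = 2022.57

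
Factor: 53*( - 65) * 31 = - 106795 = - 5^1* 13^1  *31^1* 53^1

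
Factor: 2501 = 41^1*61^1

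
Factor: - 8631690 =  - 2^1*3^1*5^1*107^1*2689^1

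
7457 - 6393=1064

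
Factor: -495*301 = -3^2*5^1* 7^1  *11^1*43^1 = -  148995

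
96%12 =0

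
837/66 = 279/22 = 12.68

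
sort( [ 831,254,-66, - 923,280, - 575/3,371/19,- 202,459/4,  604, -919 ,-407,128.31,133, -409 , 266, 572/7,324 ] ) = [  -  923,  -  919, -409,  -  407, - 202, - 575/3 , - 66, 371/19,  572/7, 459/4,128.31, 133,  254, 266,280,324,604,831]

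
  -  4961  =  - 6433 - -1472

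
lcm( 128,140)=4480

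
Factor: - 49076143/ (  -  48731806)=2^( - 1)*79^1*331^( - 1) * 73613^( - 1)*621217^1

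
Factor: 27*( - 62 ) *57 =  - 95418 = - 2^1*3^4*19^1*31^1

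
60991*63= 3842433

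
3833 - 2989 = 844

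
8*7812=62496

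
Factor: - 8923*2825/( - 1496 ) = 25207475/1496= 2^( - 3 )*5^2 * 11^(  -  1)*17^(  -  1 )*113^1*8923^1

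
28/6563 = 28/6563 = 0.00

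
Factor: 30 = 2^1*3^1 *5^1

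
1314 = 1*1314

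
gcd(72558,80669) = 1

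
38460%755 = 710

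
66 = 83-17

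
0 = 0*89671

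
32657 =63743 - 31086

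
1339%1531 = 1339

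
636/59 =636/59 = 10.78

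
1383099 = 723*1913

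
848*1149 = 974352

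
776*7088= 5500288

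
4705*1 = 4705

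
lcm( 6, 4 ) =12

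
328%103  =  19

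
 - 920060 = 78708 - 998768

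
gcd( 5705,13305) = 5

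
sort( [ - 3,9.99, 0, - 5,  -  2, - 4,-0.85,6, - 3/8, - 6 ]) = [ - 6, - 5, - 4, - 3,- 2, - 0.85, - 3/8, 0,6,9.99]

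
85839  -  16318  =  69521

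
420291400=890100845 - 469809445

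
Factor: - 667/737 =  - 11^( - 1)*23^1*29^1 * 67^ ( - 1) 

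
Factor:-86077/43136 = -2^(-7 )*337^( - 1 ) * 86077^1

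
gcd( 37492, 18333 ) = 7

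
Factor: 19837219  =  19837219^1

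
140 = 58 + 82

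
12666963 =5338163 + 7328800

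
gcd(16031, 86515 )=1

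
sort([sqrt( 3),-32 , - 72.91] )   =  [ - 72.91,-32,sqrt(3) ]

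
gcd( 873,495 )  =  9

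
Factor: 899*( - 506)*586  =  -2^2*11^1*23^1*29^1*31^1*293^1 = -266567884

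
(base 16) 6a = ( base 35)31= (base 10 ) 106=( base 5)411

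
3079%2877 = 202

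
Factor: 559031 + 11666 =570697 = 570697^1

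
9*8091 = 72819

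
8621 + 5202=13823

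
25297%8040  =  1177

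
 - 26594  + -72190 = - 98784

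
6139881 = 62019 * 99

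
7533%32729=7533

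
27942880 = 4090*6832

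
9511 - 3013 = 6498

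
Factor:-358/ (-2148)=1/6 = 2^( - 1 )*3^ (-1)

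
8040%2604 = 228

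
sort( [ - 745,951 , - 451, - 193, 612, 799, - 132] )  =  [ - 745, - 451, - 193,  -  132,612,799,951] 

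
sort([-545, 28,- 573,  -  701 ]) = [ - 701,  -  573, - 545,28]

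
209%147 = 62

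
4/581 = 4/581 = 0.01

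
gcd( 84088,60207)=1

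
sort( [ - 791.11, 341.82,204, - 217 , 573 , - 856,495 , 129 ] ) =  [ - 856, - 791.11, - 217, 129, 204, 341.82,495, 573]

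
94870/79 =94870/79=1200.89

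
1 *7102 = 7102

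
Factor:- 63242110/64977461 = -2^1 * 5^1*23^(-1)*1021^( - 1 )*1487^1*2767^(-1)*4253^1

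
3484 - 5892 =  - 2408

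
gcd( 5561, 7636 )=83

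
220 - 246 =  - 26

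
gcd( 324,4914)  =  54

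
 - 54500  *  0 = 0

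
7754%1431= 599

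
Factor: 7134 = 2^1*3^1*29^1 * 41^1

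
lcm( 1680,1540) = 18480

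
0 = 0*8218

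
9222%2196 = 438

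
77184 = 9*8576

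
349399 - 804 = 348595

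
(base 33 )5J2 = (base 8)13672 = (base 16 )17BA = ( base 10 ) 6074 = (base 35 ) 4xj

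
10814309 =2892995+7921314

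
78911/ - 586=-78911/586 = - 134.66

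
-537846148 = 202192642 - 740038790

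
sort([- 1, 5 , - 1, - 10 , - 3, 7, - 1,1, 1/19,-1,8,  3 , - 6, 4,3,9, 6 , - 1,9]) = [ - 10,-6, - 3, - 1, -1, - 1, - 1 ,  -  1,1/19,1,3,3,4,5,6,7, 8,  9,9]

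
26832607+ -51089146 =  - 24256539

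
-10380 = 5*( - 2076)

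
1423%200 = 23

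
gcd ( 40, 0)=40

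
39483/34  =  1161 + 9/34 = 1161.26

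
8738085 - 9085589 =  - 347504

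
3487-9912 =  - 6425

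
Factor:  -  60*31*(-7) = 2^2 *3^1*5^1 * 7^1*31^1 = 13020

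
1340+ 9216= 10556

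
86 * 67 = 5762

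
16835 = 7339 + 9496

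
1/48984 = 1/48984 = 0.00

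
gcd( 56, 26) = 2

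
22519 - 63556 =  - 41037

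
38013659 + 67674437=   105688096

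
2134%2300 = 2134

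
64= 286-222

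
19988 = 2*9994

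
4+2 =6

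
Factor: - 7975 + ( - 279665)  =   - 287640= - 2^3*3^2*5^1 * 17^1*47^1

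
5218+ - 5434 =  - 216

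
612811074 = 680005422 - 67194348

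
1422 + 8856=10278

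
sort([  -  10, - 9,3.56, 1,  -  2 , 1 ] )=[  -  10, - 9, -2, 1, 1,3.56]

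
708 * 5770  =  4085160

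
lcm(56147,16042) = 112294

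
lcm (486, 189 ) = 3402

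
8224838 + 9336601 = 17561439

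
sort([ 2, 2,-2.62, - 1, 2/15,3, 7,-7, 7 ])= [- 7, - 2.62, - 1, 2/15,2,2 , 3 , 7,7]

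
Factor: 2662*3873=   2^1*3^1 * 11^3*1291^1=10309926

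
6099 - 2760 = 3339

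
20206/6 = 10103/3 = 3367.67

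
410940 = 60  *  6849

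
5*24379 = 121895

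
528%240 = 48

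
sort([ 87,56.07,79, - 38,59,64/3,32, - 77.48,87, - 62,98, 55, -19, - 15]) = [ - 77.48, - 62, - 38, - 19, - 15,64/3,32,55,56.07,59,79,87,87,  98 ]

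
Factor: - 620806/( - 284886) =3^( - 2 )*7^(-2 )*31^2= 961/441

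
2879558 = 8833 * 326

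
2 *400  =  800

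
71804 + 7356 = 79160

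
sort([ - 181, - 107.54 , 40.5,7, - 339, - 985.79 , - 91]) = [ - 985.79 , -339, - 181  , - 107.54,  -  91 , 7, 40.5 ] 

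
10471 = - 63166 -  - 73637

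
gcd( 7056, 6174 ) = 882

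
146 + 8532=8678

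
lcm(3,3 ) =3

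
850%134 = 46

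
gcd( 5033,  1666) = 7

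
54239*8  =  433912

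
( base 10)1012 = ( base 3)1101111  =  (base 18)324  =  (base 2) 1111110100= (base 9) 1344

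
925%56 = 29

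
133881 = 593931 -460050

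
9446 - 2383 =7063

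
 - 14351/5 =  - 2871+4/5 = -  2870.20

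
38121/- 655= - 291/5=-  58.20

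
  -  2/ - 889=2/889 = 0.00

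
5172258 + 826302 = 5998560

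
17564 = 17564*1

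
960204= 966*994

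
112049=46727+65322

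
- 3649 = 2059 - 5708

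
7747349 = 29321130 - 21573781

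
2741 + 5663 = 8404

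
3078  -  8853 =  - 5775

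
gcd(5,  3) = 1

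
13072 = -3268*( - 4 ) 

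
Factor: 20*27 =540 = 2^2 * 3^3*5^1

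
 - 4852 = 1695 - 6547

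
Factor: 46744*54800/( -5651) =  - 2561571200/5651 = - 2^7*5^2*137^1*5651^( - 1 )*5843^1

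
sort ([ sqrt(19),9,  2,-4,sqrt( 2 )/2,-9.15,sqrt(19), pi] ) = [ - 9.15, - 4, sqrt( 2)/2,2,pi,  sqrt(19 ),sqrt ( 19 ),9 ] 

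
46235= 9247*5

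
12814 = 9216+3598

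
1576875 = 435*3625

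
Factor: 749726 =2^1 *41^2 * 223^1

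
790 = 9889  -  9099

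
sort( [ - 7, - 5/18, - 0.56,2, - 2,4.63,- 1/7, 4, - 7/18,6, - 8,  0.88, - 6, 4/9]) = [  -  8, - 7, - 6,-2, - 0.56, - 7/18,-5/18, - 1/7,4/9,0.88, 2, 4, 4.63, 6 ] 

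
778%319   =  140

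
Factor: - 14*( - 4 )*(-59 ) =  - 2^3*7^1*59^1 =-3304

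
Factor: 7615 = 5^1*1523^1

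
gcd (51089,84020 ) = 1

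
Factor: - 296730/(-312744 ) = 2^( - 2 )*3^2*5^1 * 7^1*83^( - 1) = 315/332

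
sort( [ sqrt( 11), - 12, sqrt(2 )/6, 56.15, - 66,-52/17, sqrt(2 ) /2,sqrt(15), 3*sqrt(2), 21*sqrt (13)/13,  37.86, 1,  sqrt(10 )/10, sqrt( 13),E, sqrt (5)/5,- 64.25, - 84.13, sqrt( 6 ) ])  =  [ - 84.13, - 66, - 64.25, - 12, - 52/17,sqrt(2 )/6,sqrt (10)/10, sqrt(5)/5,sqrt(2)/2, 1,sqrt(6), E, sqrt(11), sqrt(13),sqrt ( 15), 3*sqrt ( 2 ), 21 * sqrt(13)/13,37.86, 56.15] 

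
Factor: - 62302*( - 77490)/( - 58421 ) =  - 4827781980/58421 =-2^2 *3^3 * 5^1* 7^1 * 11^(  -  1)* 41^1*47^( - 1)*113^( - 1) * 31151^1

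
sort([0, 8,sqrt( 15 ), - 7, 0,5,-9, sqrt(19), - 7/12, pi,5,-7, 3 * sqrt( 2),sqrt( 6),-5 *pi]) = [ - 5*pi, - 9, - 7,- 7,-7/12,0,0,sqrt( 6 ),pi, sqrt(15 ),  3 * sqrt( 2 ), sqrt(19 ), 5, 5,8 ]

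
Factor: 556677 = 3^2*11^1*5623^1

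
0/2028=0 = 0.00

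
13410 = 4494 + 8916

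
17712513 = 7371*2403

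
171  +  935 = 1106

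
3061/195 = 3061/195= 15.70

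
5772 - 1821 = 3951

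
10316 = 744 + 9572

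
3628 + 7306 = 10934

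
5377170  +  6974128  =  12351298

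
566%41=33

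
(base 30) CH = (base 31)c5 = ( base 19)10g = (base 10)377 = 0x179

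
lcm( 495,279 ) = 15345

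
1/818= 1/818 = 0.00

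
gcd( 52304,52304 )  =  52304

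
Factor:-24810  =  -2^1*3^1*5^1*827^1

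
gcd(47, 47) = 47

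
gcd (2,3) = 1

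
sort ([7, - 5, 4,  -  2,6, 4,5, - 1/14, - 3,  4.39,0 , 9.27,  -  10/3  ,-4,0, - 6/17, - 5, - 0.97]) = [ - 5, - 5, - 4, - 10/3, - 3, - 2, - 0.97, - 6/17, - 1/14,0, 0,  4, 4, 4.39, 5,6 , 7,9.27 ] 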